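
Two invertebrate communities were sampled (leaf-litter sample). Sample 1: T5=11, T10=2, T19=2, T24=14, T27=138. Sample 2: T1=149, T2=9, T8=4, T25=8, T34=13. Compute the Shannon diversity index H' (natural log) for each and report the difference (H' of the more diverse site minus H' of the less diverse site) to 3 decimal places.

0.073

Sample 1: N=167, proportions 0.06587, 0.01198, 0.01198, 0.08383, 0.82635, giving H' = 0.65059 (working shown to 5 dp, full precision carried).
Sample 2: N=183, proportions 0.81421, 0.04918, 0.02186, 0.04372, 0.07104, giving H' = 0.72376.
Difference = |0.65059 − 0.72376| = 0.07317, i.e. 0.073 to 3 decimal places.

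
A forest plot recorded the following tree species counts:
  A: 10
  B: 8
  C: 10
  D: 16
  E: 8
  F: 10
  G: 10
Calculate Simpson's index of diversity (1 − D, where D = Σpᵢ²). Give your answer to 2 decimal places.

0.85

Total N = 10+8+10+16+8+10+10 = 72, so the proportions are 0.1389, 0.1111, 0.1389, 0.2222, 0.1111, 0.1389, 0.1389 (working shown to 4 dp, full precision carried).
D = 0.1389² + 0.1111² + 0.1389² + 0.2222² + 0.1111² + 0.1389² + 0.1389² = 0.0193 + 0.0123 + 0.0193 + 0.0494 + 0.0123 + 0.0193 + 0.0193 = 0.1512.
So 1 − D = 0.8488, i.e. 0.85 to 2 decimal places.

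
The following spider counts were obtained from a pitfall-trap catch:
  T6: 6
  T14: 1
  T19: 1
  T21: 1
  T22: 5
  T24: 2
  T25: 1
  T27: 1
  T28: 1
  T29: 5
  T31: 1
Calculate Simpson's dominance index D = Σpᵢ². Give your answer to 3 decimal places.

0.155

Total N = 6+1+1+1+5+2+1+1+1+5+1 = 25, so the proportions are 0.24, 0.04, 0.04, 0.04, 0.2, 0.08, 0.04, 0.04, 0.04, 0.2, 0.04 (working shown to 5 dp, full precision carried).
D = 0.24² + 0.04² + 0.04² + 0.04² + 0.2² + 0.08² + 0.04² + 0.04² + 0.04² + 0.2² + 0.04² = 0.05760 + 0.00160 + 0.00160 + 0.00160 + 0.04000 + 0.00640 + 0.00160 + 0.00160 + 0.00160 + 0.04000 + 0.00160 = 0.15520.
To 3 decimal places, D = 0.155.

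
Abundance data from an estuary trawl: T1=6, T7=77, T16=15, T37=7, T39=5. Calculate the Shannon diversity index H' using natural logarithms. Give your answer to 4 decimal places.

0.9958

Total N = 6+77+15+7+5 = 110, so the proportions are 0.054545, 0.7, 0.136364, 0.063636, 0.045455 (working shown to 6 dp, full precision carried).
Each pᵢ ln pᵢ term: 0.054545×(-2.908721)=-0.158658, 0.7×(-0.356675)=-0.249672, 0.136364×(-1.992430)=-0.271695, 0.063636×(-2.754570)=-0.175291, 0.045455×(-3.091042)=-0.140502.
Sum = -0.995818, so H' = 0.9958.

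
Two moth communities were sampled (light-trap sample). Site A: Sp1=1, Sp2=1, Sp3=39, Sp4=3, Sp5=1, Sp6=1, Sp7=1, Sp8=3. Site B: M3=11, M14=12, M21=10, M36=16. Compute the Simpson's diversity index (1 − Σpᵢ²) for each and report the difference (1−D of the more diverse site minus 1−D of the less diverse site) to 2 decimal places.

Site A: N=50, proportions 0.02, 0.02, 0.78, 0.06, 0.02, 0.02, 0.02, 0.06, giving 1−D = 0.3824 (working shown to 4 dp, full precision carried).
Site B: N=49, proportions 0.2245, 0.2449, 0.2041, 0.3265, giving 1−D = 0.7414.
Difference = |0.3824 − 0.7414| = 0.3590, i.e. 0.36 to 2 decimal places.

0.36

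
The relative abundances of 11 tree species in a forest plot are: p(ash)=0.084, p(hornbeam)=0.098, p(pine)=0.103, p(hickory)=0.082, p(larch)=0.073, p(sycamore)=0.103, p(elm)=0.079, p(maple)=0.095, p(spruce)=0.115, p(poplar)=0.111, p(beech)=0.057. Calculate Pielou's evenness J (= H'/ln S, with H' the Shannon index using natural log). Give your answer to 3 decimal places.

0.993

H' = −Σ pᵢ ln pᵢ = −((-0.20806) + (-0.22763) + (-0.23412) + (-0.20508) + (-0.19106) + (-0.23412) + (-0.20053) + (-0.22362) + (-0.24872) + (-0.24400) + (-0.16329)) = 2.38025 (working shown to 5 dp, full precision carried).
With S = 11 species, ln S = 2.39790, so J = 2.38025/2.39790 = 0.99264, i.e. 0.993 to 3 decimal places.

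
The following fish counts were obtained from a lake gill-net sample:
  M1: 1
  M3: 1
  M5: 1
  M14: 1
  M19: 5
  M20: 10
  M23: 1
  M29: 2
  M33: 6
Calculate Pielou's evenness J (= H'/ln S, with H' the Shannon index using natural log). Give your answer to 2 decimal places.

Total N = 1+1+1+1+5+10+1+2+6 = 28, so the proportions are 0.0357, 0.0357, 0.0357, 0.0357, 0.1786, 0.3571, 0.0357, 0.0714, 0.2143 (working shown to 4 dp, full precision carried).
H' = −Σ pᵢ ln pᵢ = −((-0.1190) + (-0.1190) + (-0.1190) + (-0.1190) + (-0.3076) + (-0.3677) + (-0.1190) + (-0.1885) + (-0.3301)) = 1.7890.
With S = 9 species, ln S = 2.1972, so J = 1.7890/2.1972 = 0.8142, i.e. 0.81 to 2 decimal places.

0.81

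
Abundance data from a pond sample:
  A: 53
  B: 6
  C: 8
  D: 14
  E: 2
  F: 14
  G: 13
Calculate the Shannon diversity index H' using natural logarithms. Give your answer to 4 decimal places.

Total N = 53+6+8+14+2+14+13 = 110, so the proportions are 0.481818, 0.054545, 0.072727, 0.127273, 0.018182, 0.127273, 0.118182 (working shown to 6 dp, full precision carried).
Each pᵢ ln pᵢ term: 0.481818×(-0.730188)=-0.351818, 0.054545×(-2.908721)=-0.158658, 0.072727×(-2.621039)=-0.190621, 0.127273×(-2.061423)=-0.262363, 0.018182×(-4.007333)=-0.072861, 0.127273×(-2.061423)=-0.262363, 0.118182×(-2.135531)=-0.252381.
Sum = -1.551064, so H' = 1.5511.

1.5511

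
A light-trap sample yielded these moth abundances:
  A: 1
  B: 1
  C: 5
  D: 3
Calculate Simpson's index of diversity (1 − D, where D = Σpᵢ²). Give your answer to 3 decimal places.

Total N = 1+1+5+3 = 10, so the proportions are 0.1, 0.1, 0.5, 0.3 (working shown to 5 dp, full precision carried).
D = 0.1² + 0.1² + 0.5² + 0.3² = 0.01000 + 0.01000 + 0.25000 + 0.09000 = 0.36000.
So 1 − D = 0.64000, i.e. 0.640 to 3 decimal places.

0.640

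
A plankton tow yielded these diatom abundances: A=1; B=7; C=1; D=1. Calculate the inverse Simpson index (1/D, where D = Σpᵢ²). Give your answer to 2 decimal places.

1.92

Total N = 1+7+1+1 = 10, so the proportions are 0.1, 0.7, 0.1, 0.1 (working shown to 5 dp, full precision carried).
D = 0.1² + 0.7² + 0.1² + 0.1² = 0.01000 + 0.49000 + 0.01000 + 0.01000 = 0.52000.
So 1/D = 1.9231, i.e. 1.92 to 2 decimal places.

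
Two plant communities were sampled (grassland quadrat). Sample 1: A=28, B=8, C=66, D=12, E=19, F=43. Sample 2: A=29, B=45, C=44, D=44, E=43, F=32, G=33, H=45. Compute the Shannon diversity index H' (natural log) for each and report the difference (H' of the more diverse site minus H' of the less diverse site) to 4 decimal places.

Sample 1: N=176, proportions 0.159091, 0.045455, 0.375, 0.068182, 0.107955, 0.244318, giving H' = 1.568499 (working shown to 6 dp, full precision carried).
Sample 2: N=315, proportions 0.092063, 0.142857, 0.139683, 0.139683, 0.136508, 0.101587, 0.104762, 0.142857, giving H' = 2.065970.
Difference = |1.568499 − 2.065970| = 0.497471, i.e. 0.4975 to 4 decimal places.

0.4975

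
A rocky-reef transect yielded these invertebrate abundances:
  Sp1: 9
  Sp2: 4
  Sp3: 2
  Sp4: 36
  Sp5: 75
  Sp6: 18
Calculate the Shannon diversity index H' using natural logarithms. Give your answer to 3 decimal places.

Total N = 9+4+2+36+75+18 = 144, so the proportions are 0.0625, 0.02778, 0.01389, 0.25, 0.52083, 0.125 (working shown to 5 dp, full precision carried).
Each pᵢ ln pᵢ term: 0.0625×(-2.77259)=-0.17329, 0.02778×(-3.58352)=-0.09954, 0.01389×(-4.27667)=-0.05940, 0.25×(-1.38629)=-0.34657, 0.52083×(-0.65233)=-0.33975, 0.125×(-2.07944)=-0.25993.
Sum = -1.27848, so H' = 1.278.

1.278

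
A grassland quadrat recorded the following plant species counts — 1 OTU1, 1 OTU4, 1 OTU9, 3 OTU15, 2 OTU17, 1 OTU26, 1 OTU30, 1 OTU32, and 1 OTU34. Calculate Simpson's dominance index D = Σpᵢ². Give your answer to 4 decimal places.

Total N = 1+1+1+3+2+1+1+1+1 = 12, so the proportions are 0.083333, 0.083333, 0.083333, 0.25, 0.166667, 0.083333, 0.083333, 0.083333, 0.083333 (working shown to 6 dp, full precision carried).
D = 0.083333² + 0.083333² + 0.083333² + 0.25² + 0.166667² + 0.083333² + 0.083333² + 0.083333² + 0.083333² = 0.006944 + 0.006944 + 0.006944 + 0.062500 + 0.027778 + 0.006944 + 0.006944 + 0.006944 + 0.006944 = 0.138889.
To 4 decimal places, D = 0.1389.

0.1389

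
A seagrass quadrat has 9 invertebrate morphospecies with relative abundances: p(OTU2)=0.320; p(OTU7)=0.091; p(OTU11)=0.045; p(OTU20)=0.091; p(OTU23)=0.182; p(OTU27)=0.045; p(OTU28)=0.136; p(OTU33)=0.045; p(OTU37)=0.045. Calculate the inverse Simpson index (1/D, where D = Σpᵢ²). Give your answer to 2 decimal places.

5.60

D = 0.32² + 0.091² + 0.045² + 0.091² + 0.182² + 0.045² + 0.136² + 0.045² + 0.045² = 0.102400 + 0.008281 + 0.002025 + 0.008281 + 0.033124 + 0.002025 + 0.018496 + 0.002025 + 0.002025 = 0.178682 (working shown to 6 dp, full precision carried).
So 1/D = 5.5965, i.e. 5.60 to 2 decimal places.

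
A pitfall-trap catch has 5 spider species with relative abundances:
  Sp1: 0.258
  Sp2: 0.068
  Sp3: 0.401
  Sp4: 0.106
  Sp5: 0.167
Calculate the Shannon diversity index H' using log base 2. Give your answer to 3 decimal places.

2.071

Each pᵢ log₂ pᵢ term (working shown to 5 dp, full precision carried): 0.258×(-1.95456)=-0.50428, 0.068×(-3.87832)=-0.26373, 0.401×(-1.31833)=-0.52865, 0.106×(-3.23786)=-0.34321, 0.167×(-2.58208)=-0.43121.
Sum = -2.07107, so H' = 2.071.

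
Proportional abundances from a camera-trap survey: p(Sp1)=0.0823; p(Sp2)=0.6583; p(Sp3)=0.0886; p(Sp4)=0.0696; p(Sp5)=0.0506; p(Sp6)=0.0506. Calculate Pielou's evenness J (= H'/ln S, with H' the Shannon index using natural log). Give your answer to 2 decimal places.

0.66

H' = −Σ pᵢ ln pᵢ = −((-0.2055) + (-0.2752) + (-0.2147) + (-0.1855) + (-0.1510) + (-0.1510)) = 1.1829 (working shown to 4 dp, full precision carried).
With S = 6 species, ln S = 1.7918, so J = 1.1829/1.7918 = 0.6602, i.e. 0.66 to 2 decimal places.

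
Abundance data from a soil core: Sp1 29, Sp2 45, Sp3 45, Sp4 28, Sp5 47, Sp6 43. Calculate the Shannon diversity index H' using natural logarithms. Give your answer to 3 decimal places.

Total N = 29+45+45+28+47+43 = 237, so the proportions are 0.12236, 0.18987, 0.18987, 0.11814, 0.19831, 0.18143 (working shown to 5 dp, full precision carried).
Each pᵢ ln pᵢ term: 0.12236×(-2.10076)=-0.25706, 0.18987×(-1.66140)=-0.31546, 0.18987×(-1.66140)=-0.31546, 0.11814×(-2.13586)=-0.25234, 0.19831×(-1.61791)=-0.32085, 0.18143×(-1.70686)=-0.30968.
Sum = -1.77084, so H' = 1.771.

1.771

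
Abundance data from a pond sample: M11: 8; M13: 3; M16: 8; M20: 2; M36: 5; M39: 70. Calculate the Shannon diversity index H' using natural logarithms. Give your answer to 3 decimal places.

Total N = 8+3+8+2+5+70 = 96, so the proportions are 0.08333, 0.03125, 0.08333, 0.02083, 0.05208, 0.72917 (working shown to 5 dp, full precision carried).
Each pᵢ ln pᵢ term: 0.08333×(-2.48491)=-0.20708, 0.03125×(-3.46574)=-0.10830, 0.08333×(-2.48491)=-0.20708, 0.02083×(-3.87120)=-0.08065, 0.05208×(-2.95491)=-0.15390, 0.72917×(-0.31585)=-0.23031.
Sum = -0.98732, so H' = 0.987.

0.987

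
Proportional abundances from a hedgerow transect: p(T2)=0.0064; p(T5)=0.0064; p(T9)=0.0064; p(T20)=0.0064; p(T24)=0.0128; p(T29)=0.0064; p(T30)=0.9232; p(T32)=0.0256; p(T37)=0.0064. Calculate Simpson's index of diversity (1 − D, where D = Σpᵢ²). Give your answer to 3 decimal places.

0.147

D = 0.0064² + 0.0064² + 0.0064² + 0.0064² + 0.0128² + 0.0064² + 0.9232² + 0.0256² + 0.0064² = 0.00004 + 0.00004 + 0.00004 + 0.00004 + 0.00016 + 0.00004 + 0.85230 + 0.00066 + 0.00004 = 0.85336 (working shown to 5 dp, full precision carried).
So 1 − D = 0.14664, i.e. 0.147 to 3 decimal places.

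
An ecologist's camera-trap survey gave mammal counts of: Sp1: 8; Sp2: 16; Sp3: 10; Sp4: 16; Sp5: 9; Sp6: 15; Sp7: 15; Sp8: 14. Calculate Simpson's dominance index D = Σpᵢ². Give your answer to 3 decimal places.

Total N = 8+16+10+16+9+15+15+14 = 103, so the proportions are 0.07767, 0.15534, 0.09709, 0.15534, 0.08738, 0.14563, 0.14563, 0.13592 (working shown to 5 dp, full precision carried).
D = 0.07767² + 0.15534² + 0.09709² + 0.15534² + 0.08738² + 0.14563² + 0.14563² + 0.13592² = 0.00603 + 0.02413 + 0.00943 + 0.02413 + 0.00764 + 0.02121 + 0.02121 + 0.01847 = 0.13225.
To 3 decimal places, D = 0.132.

0.132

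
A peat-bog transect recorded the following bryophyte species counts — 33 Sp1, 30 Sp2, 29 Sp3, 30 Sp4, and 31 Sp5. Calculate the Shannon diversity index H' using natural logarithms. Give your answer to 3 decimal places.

1.608

Total N = 33+30+29+30+31 = 153, so the proportions are 0.21569, 0.19608, 0.18954, 0.19608, 0.20261 (working shown to 5 dp, full precision carried).
Each pᵢ ln pᵢ term: 0.21569×(-1.53393)=-0.33085, 0.19608×(-1.62924)=-0.31946, 0.18954×(-1.66314)=-0.31524, 0.19608×(-1.62924)=-0.31946, 0.20261×(-1.59645)=-0.32346.
Sum = -1.60847, so H' = 1.608.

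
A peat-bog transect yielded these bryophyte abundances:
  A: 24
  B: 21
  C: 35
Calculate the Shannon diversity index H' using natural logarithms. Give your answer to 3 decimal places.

Total N = 24+21+35 = 80, so the proportions are 0.3, 0.2625, 0.4375 (working shown to 5 dp, full precision carried).
Each pᵢ ln pᵢ term: 0.3×(-1.20397)=-0.36119, 0.2625×(-1.33750)=-0.35109, 0.4375×(-0.82668)=-0.36167.
Sum = -1.07396, so H' = 1.074.

1.074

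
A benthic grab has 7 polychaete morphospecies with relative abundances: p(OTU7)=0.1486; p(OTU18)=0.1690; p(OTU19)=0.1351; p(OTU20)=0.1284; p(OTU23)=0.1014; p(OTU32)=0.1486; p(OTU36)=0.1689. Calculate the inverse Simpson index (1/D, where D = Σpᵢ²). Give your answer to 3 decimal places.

D = 0.1486² + 0.169² + 0.1351² + 0.1284² + 0.1014² + 0.1486² + 0.1689² = 0.0220820 + 0.0285610 + 0.0182520 + 0.0164866 + 0.0102820 + 0.0220820 + 0.0285272 = 0.1462727 (working shown to 7 dp, full precision carried).
So 1/D = 6.83655, i.e. 6.837 to 3 decimal places.

6.837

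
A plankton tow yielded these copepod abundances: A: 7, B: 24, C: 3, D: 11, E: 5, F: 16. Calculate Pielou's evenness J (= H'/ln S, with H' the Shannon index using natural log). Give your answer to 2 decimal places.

Total N = 7+24+3+11+5+16 = 66, so the proportions are 0.1061, 0.3636, 0.0455, 0.1667, 0.0758, 0.2424 (working shown to 4 dp, full precision carried).
H' = −Σ pᵢ ln pᵢ = −((-0.2380) + (-0.3679) + (-0.1405) + (-0.2986) + (-0.1955) + (-0.3435)) = 1.5840.
With S = 6 species, ln S = 1.7918, so J = 1.5840/1.7918 = 0.8840, i.e. 0.88 to 2 decimal places.

0.88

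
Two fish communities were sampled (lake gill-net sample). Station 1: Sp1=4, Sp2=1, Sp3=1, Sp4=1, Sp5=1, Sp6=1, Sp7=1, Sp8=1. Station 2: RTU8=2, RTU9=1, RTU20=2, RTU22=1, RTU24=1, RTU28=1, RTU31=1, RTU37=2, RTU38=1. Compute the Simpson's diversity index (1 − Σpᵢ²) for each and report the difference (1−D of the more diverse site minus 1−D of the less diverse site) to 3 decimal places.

Station 1: N=11, proportions 0.36364, 0.09091, 0.09091, 0.09091, 0.09091, 0.09091, 0.09091, 0.09091, giving 1−D = 0.80992 (working shown to 5 dp, full precision carried).
Station 2: N=12, proportions 0.16667, 0.08333, 0.16667, 0.08333, 0.08333, 0.08333, 0.08333, 0.16667, 0.08333, giving 1−D = 0.87500.
Difference = |0.80992 − 0.87500| = 0.06508, i.e. 0.065 to 3 decimal places.

0.065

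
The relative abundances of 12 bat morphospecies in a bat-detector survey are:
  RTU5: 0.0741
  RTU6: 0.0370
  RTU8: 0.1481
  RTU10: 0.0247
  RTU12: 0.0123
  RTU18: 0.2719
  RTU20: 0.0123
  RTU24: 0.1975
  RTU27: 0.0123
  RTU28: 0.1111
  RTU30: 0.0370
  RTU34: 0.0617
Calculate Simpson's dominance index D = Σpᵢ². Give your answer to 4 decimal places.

0.1603

D = 0.0741² + 0.037² + 0.1481² + 0.0247² + 0.0123² + 0.2719² + 0.0123² + 0.1975² + 0.0123² + 0.1111² + 0.037² + 0.0617² = 0.005491 + 0.001369 + 0.021934 + 0.000610 + 0.000151 + 0.073930 + 0.000151 + 0.039006 + 0.000151 + 0.012343 + 0.001369 + 0.003807 = 0.160312 (working shown to 6 dp, full precision carried).
To 4 decimal places, D = 0.1603.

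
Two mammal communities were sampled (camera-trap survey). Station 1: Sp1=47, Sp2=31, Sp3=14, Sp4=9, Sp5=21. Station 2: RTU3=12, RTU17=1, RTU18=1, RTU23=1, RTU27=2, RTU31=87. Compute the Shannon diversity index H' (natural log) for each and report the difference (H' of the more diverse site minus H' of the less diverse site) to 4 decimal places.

0.8508

Station 1: N=122, proportions 0.385246, 0.254098, 0.114754, 0.07377, 0.172131, giving H' = 1.459207 (working shown to 6 dp, full precision carried).
Station 2: N=104, proportions 0.115385, 0.009615, 0.009615, 0.009615, 0.019231, 0.836538, giving H' = 0.608437.
Difference = |1.459207 − 0.608437| = 0.850770, i.e. 0.8508 to 4 decimal places.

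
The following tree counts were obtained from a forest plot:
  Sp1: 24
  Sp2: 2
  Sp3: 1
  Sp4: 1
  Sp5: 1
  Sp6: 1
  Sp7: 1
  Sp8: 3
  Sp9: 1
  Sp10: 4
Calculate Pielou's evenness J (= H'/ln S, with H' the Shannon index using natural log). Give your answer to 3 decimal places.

0.628

Total N = 24+2+1+1+1+1+1+3+1+4 = 39, so the proportions are 0.61538, 0.05128, 0.02564, 0.02564, 0.02564, 0.02564, 0.02564, 0.07692, 0.02564, 0.10256 (working shown to 5 dp, full precision carried).
H' = −Σ pᵢ ln pᵢ = −((-0.29877) + (-0.15233) + (-0.09394) + (-0.09394) + (-0.09394) + (-0.09394) + (-0.09394) + (-0.19730) + (-0.09394) + (-0.23357)) = 1.44560.
With S = 10 species, ln S = 2.30259, so J = 1.44560/2.30259 = 0.62782, i.e. 0.628 to 3 decimal places.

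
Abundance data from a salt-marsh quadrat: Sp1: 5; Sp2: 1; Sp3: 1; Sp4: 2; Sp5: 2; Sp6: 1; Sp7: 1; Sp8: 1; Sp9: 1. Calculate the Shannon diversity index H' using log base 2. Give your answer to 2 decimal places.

2.87

Total N = 5+1+1+2+2+1+1+1+1 = 15, so the proportions are 0.3333, 0.0667, 0.0667, 0.1333, 0.1333, 0.0667, 0.0667, 0.0667, 0.0667 (working shown to 4 dp, full precision carried).
Each pᵢ log₂ pᵢ term: 0.3333×(-1.5850)=-0.5283, 0.0667×(-3.9069)=-0.2605, 0.0667×(-3.9069)=-0.2605, 0.1333×(-2.9069)=-0.3876, 0.1333×(-2.9069)=-0.3876, 0.0667×(-3.9069)=-0.2605, 0.0667×(-3.9069)=-0.2605, 0.0667×(-3.9069)=-0.2605, 0.0667×(-3.9069)=-0.2605.
Sum = -2.8662, so H' = 2.87.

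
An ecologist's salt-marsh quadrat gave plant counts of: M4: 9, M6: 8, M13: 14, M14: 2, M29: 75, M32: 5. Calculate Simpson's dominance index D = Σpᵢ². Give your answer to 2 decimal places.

0.47

Total N = 9+8+14+2+75+5 = 113, so the proportions are 0.0796, 0.0708, 0.1239, 0.0177, 0.6637, 0.0442 (working shown to 4 dp, full precision carried).
D = 0.0796² + 0.0708² + 0.1239² + 0.0177² + 0.6637² + 0.0442² = 0.0063 + 0.0050 + 0.0153 + 0.0003 + 0.4405 + 0.0020 = 0.4695.
To 2 decimal places, D = 0.47.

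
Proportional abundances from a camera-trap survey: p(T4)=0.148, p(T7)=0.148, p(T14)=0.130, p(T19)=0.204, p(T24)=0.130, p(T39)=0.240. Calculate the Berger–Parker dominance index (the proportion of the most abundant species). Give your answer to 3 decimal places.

0.240

The largest proportion is 0.24, i.e. d = 0.240 to 3 decimal places.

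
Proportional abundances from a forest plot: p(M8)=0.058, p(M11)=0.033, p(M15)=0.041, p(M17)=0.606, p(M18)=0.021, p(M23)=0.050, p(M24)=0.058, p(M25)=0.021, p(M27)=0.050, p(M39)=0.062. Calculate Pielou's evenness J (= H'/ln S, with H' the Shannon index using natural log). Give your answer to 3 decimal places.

0.656

H' = −Σ pᵢ ln pᵢ = −((-0.16514) + (-0.11257) + (-0.13096) + (-0.30353) + (-0.08113) + (-0.14979) + (-0.16514) + (-0.08113) + (-0.14979) + (-0.17240)) = 1.51158 (working shown to 5 dp, full precision carried).
With S = 10 species, ln S = 2.30259, so J = 1.51158/2.30259 = 0.65647, i.e. 0.656 to 3 decimal places.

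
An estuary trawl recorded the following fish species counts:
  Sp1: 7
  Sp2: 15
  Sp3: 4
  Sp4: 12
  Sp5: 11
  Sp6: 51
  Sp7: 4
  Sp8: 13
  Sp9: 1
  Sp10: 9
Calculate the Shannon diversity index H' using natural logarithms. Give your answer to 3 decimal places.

Total N = 7+15+4+12+11+51+4+13+1+9 = 127, so the proportions are 0.05512, 0.11811, 0.0315, 0.09449, 0.08661, 0.40157, 0.0315, 0.10236, 0.00787, 0.07087 (working shown to 5 dp, full precision carried).
Each pᵢ ln pᵢ term: 0.05512×(-2.89828)=-0.15975, 0.11811×(-2.13614)=-0.25230, 0.0315×(-3.45789)=-0.10891, 0.09449×(-2.35928)=-0.22292, 0.08661×(-2.44629)=-0.21188, 0.40157×(-0.91236)=-0.36638, 0.0315×(-3.45789)=-0.10891, 0.10236×(-2.27924)=-0.23331, 0.00787×(-4.84419)=-0.03814, 0.07087×(-2.64696)=-0.18758.
Sum = -1.89009, so H' = 1.890.

1.890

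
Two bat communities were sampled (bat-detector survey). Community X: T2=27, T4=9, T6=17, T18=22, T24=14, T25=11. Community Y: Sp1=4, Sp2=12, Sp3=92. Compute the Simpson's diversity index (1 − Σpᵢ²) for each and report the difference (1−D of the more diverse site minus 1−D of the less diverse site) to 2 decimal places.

0.55

Community X: N=100, proportions 0.27, 0.09, 0.17, 0.22, 0.14, 0.11, giving 1−D = 0.8100 (working shown to 4 dp, full precision carried).
Community Y: N=108, proportions 0.037, 0.1111, 0.8519, giving 1−D = 0.2606.
Difference = |0.8100 − 0.2606| = 0.5494, i.e. 0.55 to 2 decimal places.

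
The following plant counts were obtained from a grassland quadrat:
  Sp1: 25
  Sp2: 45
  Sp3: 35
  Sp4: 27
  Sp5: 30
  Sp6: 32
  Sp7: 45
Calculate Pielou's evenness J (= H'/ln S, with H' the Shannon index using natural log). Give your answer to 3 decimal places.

0.988

Total N = 25+45+35+27+30+32+45 = 239, so the proportions are 0.1046, 0.18828, 0.14644, 0.11297, 0.12552, 0.13389, 0.18828 (working shown to 5 dp, full precision carried).
H' = −Σ pᵢ ln pᵢ = −((-0.23615) + (-0.31440) + (-0.28133) + (-0.24635) + (-0.26049) + (-0.26922) + (-0.31440)) = 1.92234.
With S = 7 species, ln S = 1.94591, so J = 1.92234/1.94591 = 0.98789, i.e. 0.988 to 3 decimal places.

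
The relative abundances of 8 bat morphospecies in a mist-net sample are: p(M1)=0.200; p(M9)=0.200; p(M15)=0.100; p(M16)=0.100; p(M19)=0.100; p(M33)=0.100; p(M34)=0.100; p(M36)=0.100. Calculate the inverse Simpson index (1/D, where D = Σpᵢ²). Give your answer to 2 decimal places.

7.14

D = 0.2² + 0.2² + 0.1² + 0.1² + 0.1² + 0.1² + 0.1² + 0.1² = 0.040000 + 0.040000 + 0.010000 + 0.010000 + 0.010000 + 0.010000 + 0.010000 + 0.010000 = 0.140000 (working shown to 6 dp, full precision carried).
So 1/D = 7.1429, i.e. 7.14 to 2 decimal places.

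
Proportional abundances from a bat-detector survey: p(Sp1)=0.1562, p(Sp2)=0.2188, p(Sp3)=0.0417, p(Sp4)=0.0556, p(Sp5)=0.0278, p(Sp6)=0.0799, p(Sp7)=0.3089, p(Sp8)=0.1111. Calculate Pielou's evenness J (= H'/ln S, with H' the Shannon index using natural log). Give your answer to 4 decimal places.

H' = −Σ pᵢ ln pᵢ = −((-0.290004) + (-0.332488) + (-0.132491) + (-0.160660) + (-0.099600) + (-0.201906) + (-0.362876) + (-0.244123)) = 1.824148 (working shown to 6 dp, full precision carried).
With S = 8 species, ln S = 2.079442, so J = 1.824148/2.079442 = 0.877230, i.e. 0.8772 to 4 decimal places.

0.8772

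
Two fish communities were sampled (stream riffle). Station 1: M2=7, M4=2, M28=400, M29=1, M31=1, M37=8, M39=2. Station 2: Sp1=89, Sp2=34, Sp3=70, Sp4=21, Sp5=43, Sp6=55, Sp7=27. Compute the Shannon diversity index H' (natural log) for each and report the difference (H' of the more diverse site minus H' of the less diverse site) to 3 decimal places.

1.567

Station 1: N=421, proportions 0.016627, 0.004751, 0.950119, 0.002375, 0.002375, 0.019002, 0.004751, giving H' = 0.271575 (working shown to 6 dp, full precision carried).
Station 2: N=339, proportions 0.262537, 0.100295, 0.20649, 0.061947, 0.126844, 0.162242, 0.079646, giving H' = 1.838280.
Difference = |0.271575 − 1.838280| = 1.566705, i.e. 1.567 to 3 decimal places.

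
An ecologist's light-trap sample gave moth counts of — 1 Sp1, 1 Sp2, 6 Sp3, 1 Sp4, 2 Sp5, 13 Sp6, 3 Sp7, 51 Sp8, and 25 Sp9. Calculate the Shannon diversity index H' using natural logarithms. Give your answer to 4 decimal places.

Total N = 1+1+6+1+2+13+3+51+25 = 103, so the proportions are 0.009709, 0.009709, 0.058252, 0.009709, 0.019417, 0.126214, 0.029126, 0.495146, 0.242718 (working shown to 6 dp, full precision carried).
Each pᵢ ln pᵢ term: 0.009709×(-4.634729)=-0.044997, 0.009709×(-4.634729)=-0.044997, 0.058252×(-2.842970)=-0.165610, 0.009709×(-4.634729)=-0.044997, 0.019417×(-3.941582)=-0.076536, 0.126214×(-2.069780)=-0.261234, 0.029126×(-3.536117)=-0.102994, 0.495146×(-0.702903)=-0.348040, 0.242718×(-1.415853)=-0.343654.
Sum = -1.433059, so H' = 1.4331.

1.4331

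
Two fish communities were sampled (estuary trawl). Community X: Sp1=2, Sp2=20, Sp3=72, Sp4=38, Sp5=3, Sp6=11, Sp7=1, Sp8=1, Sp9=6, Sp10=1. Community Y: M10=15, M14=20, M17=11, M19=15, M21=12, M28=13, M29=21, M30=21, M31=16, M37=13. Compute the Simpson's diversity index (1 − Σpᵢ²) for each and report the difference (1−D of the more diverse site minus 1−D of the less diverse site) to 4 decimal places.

0.1946

Community X: N=155, proportions 0.0129032, 0.1290323, 0.4645161, 0.2451613, 0.0193548, 0.0709677, 0.0064516, 0.0064516, 0.0387097, 0.0064516, giving 1−D = 0.7002706 (working shown to 7 dp, full precision carried).
Community Y: N=157, proportions 0.0955414, 0.1273885, 0.0700637, 0.0955414, 0.0764331, 0.0828025, 0.133758, 0.133758, 0.1019108, 0.0828025, giving 1−D = 0.8948842.
Difference = |0.7002706 − 0.8948842| = 0.1946136, i.e. 0.1946 to 4 decimal places.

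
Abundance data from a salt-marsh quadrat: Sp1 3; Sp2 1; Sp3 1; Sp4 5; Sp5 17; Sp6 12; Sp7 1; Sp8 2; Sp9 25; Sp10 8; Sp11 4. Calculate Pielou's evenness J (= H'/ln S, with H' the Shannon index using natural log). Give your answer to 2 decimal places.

0.80

Total N = 3+1+1+5+17+12+1+2+25+8+4 = 79, so the proportions are 0.038, 0.0127, 0.0127, 0.0633, 0.2152, 0.1519, 0.0127, 0.0253, 0.3165, 0.1013, 0.0506 (working shown to 4 dp, full precision carried).
H' = −Σ pᵢ ln pᵢ = −((-0.1242) + (-0.0553) + (-0.0553) + (-0.1747) + (-0.3306) + (-0.2863) + (-0.0553) + (-0.0931) + (-0.3641) + (-0.2319) + (-0.1510)) = 1.9218.
With S = 11 species, ln S = 2.3979, so J = 1.9218/2.3979 = 0.8014, i.e. 0.80 to 2 decimal places.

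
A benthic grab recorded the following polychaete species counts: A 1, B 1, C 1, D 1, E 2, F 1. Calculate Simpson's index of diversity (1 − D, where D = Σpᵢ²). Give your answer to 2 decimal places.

0.82

Total N = 1+1+1+1+2+1 = 7, so the proportions are 0.1429, 0.1429, 0.1429, 0.1429, 0.2857, 0.1429 (working shown to 4 dp, full precision carried).
D = 0.1429² + 0.1429² + 0.1429² + 0.1429² + 0.2857² + 0.1429² = 0.0204 + 0.0204 + 0.0204 + 0.0204 + 0.0816 + 0.0204 = 0.1837.
So 1 − D = 0.8163, i.e. 0.82 to 2 decimal places.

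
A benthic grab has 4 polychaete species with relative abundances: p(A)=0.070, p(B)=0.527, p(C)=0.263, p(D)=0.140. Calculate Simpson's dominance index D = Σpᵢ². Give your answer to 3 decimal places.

D = 0.07² + 0.527² + 0.263² + 0.14² = 0.00490 + 0.27773 + 0.06917 + 0.01960 = 0.37140 (working shown to 5 dp, full precision carried).
To 3 decimal places, D = 0.371.

0.371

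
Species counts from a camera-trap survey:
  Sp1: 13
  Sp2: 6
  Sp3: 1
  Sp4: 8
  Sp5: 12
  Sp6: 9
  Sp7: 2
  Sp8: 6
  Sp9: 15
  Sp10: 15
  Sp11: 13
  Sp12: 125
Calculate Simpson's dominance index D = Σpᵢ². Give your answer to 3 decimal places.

0.331

Total N = 13+6+1+8+12+9+2+6+15+15+13+125 = 225, so the proportions are 0.05778, 0.02667, 0.00444, 0.03556, 0.05333, 0.04, 0.00889, 0.02667, 0.06667, 0.06667, 0.05778, 0.55556 (working shown to 5 dp, full precision carried).
D = 0.05778² + 0.02667² + 0.00444² + 0.03556² + 0.05333² + 0.04² + 0.00889² + 0.02667² + 0.06667² + 0.06667² + 0.05778² + 0.55556² = 0.00334 + 0.00071 + 0.00002 + 0.00126 + 0.00284 + 0.00160 + 0.00008 + 0.00071 + 0.00444 + 0.00444 + 0.00334 + 0.30864 = 0.33144.
To 3 decimal places, D = 0.331.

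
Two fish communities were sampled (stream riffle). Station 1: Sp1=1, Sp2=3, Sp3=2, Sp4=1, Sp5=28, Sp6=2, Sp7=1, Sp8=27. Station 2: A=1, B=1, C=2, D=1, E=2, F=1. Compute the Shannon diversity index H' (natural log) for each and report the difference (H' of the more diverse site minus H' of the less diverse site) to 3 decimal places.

Station 1: N=65, proportions 0.01538, 0.04615, 0.03077, 0.01538, 0.43077, 0.03077, 0.01538, 0.41538, giving H' = 1.27658 (working shown to 5 dp, full precision carried).
Station 2: N=8, proportions 0.125, 0.125, 0.25, 0.125, 0.25, 0.125, giving H' = 1.73287.
Difference = |1.27658 − 1.73287| = 0.45629, i.e. 0.456 to 3 decimal places.

0.456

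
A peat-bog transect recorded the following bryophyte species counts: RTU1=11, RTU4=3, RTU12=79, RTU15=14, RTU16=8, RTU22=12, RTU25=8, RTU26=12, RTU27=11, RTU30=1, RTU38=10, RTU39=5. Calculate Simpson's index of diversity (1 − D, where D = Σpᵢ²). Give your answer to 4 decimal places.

Total N = 11+3+79+14+8+12+8+12+11+1+10+5 = 174, so the proportions are 0.063218, 0.017241, 0.454023, 0.08046, 0.045977, 0.068966, 0.045977, 0.068966, 0.063218, 0.005747, 0.057471, 0.028736 (working shown to 6 dp, full precision carried).
D = 0.063218² + 0.017241² + 0.454023² + 0.08046² + 0.045977² + 0.068966² + 0.045977² + 0.068966² + 0.063218² + 0.005747² + 0.057471² + 0.028736² = 0.003997 + 0.000297 + 0.206137 + 0.006474 + 0.002114 + 0.004756 + 0.002114 + 0.004756 + 0.003997 + 0.000033 + 0.003303 + 0.000826 = 0.238803.
So 1 − D = 0.761197, i.e. 0.7612 to 4 decimal places.

0.7612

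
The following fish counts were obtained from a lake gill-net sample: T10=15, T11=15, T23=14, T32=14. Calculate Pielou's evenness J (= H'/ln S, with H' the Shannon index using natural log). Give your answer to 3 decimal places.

Total N = 15+15+14+14 = 58, so the proportions are 0.25862, 0.25862, 0.24138, 0.24138 (working shown to 5 dp, full precision carried).
H' = −Σ pᵢ ln pᵢ = −((-0.34976) + (-0.34976) + (-0.34309) + (-0.34309)) = 1.38570.
With S = 4 species, ln S = 1.38629, so J = 1.38570/1.38629 = 0.99957, i.e. 1.000 to 3 decimal places.

1.000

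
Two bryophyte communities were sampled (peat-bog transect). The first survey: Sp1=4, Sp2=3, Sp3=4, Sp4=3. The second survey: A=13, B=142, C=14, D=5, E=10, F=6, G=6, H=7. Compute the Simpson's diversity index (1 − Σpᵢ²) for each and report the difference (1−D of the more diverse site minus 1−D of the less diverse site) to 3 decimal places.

0.249

The first survey: N=14, proportions 0.28571, 0.21429, 0.28571, 0.21429, giving 1−D = 0.74490 (working shown to 5 dp, full precision carried).
The second survey: N=203, proportions 0.06404, 0.69951, 0.06897, 0.02463, 0.04926, 0.02956, 0.02956, 0.03448, giving 1−D = 0.49586.
Difference = |0.74490 − 0.49586| = 0.24904, i.e. 0.249 to 3 decimal places.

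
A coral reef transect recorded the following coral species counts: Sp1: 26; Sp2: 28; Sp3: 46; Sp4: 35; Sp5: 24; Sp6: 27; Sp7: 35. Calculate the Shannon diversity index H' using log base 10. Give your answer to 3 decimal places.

Total N = 26+28+46+35+24+27+35 = 221, so the proportions are 0.11765, 0.1267, 0.20814, 0.15837, 0.1086, 0.12217, 0.15837 (working shown to 5 dp, full precision carried).
Each pᵢ log₁₀ pᵢ term: 0.11765×(-0.92942)=-0.10934, 0.1267×(-0.89723)=-0.11368, 0.20814×(-0.68163)=-0.14188, 0.15837×(-0.80032)=-0.12675, 0.1086×(-0.96418)=-0.10471, 0.12217×(-0.91303)=-0.11155, 0.15837×(-0.80032)=-0.12675.
Sum = -0.83465, so H' = 0.835.

0.835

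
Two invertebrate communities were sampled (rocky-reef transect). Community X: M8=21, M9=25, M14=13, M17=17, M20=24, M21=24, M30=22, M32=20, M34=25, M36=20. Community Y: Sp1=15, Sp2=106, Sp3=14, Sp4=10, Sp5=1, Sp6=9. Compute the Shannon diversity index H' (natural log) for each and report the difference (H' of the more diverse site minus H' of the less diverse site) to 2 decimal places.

Community X: N=211, proportions 0.0995, 0.1185, 0.0616, 0.0806, 0.1137, 0.1137, 0.1043, 0.0948, 0.1185, 0.0948, giving H' = 2.2866 (working shown to 4 dp, full precision carried).
Community Y: N=155, proportions 0.0968, 0.6839, 0.0903, 0.0645, 0.0065, 0.0581, giving H' = 1.0777.
Difference = |2.2866 − 1.0777| = 1.2089, i.e. 1.21 to 2 decimal places.

1.21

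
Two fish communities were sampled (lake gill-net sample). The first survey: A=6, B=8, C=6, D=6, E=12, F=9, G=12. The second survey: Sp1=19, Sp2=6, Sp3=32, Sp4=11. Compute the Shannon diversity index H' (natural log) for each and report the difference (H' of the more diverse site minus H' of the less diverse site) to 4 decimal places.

The first survey: N=59, proportions 0.101695, 0.135593, 0.101695, 0.101695, 0.20339, 0.152542, 0.20339, giving H' = 1.902961 (working shown to 6 dp, full precision carried).
The second survey: N=68, proportions 0.279412, 0.088235, 0.470588, 0.161765, giving H' = 1.219871.
Difference = |1.902961 − 1.219871| = 0.683090, i.e. 0.6831 to 4 decimal places.

0.6831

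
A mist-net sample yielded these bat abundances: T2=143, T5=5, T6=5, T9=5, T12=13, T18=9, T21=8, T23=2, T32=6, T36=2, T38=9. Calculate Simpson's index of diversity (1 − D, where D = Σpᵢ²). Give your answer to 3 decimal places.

0.511

Total N = 143+5+5+5+13+9+8+2+6+2+9 = 207, so the proportions are 0.69082, 0.02415, 0.02415, 0.02415, 0.0628, 0.04348, 0.03865, 0.00966, 0.02899, 0.00966, 0.04348 (working shown to 5 dp, full precision carried).
D = 0.69082² + 0.02415² + 0.02415² + 0.02415² + 0.0628² + 0.04348² + 0.03865² + 0.00966² + 0.02899² + 0.00966² + 0.04348² = 0.47723 + 0.00058 + 0.00058 + 0.00058 + 0.00394 + 0.00189 + 0.00149 + 0.00009 + 0.00084 + 0.00009 + 0.00189 = 0.48923.
So 1 − D = 0.51077, i.e. 0.511 to 3 decimal places.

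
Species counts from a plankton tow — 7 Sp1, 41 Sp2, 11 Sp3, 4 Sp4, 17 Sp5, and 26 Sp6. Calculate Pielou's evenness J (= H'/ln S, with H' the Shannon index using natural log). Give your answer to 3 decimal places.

0.862

Total N = 7+41+11+4+17+26 = 106, so the proportions are 0.06604, 0.38679, 0.10377, 0.03774, 0.16038, 0.24528 (working shown to 5 dp, full precision carried).
H' = −Σ pᵢ ln pᵢ = −((-0.17946) + (-0.36740) + (-0.23510) + (-0.12367) + (-0.29353) + (-0.34471)) = 1.54386.
With S = 6 species, ln S = 1.79176, so J = 1.54386/1.79176 = 0.86165, i.e. 0.862 to 3 decimal places.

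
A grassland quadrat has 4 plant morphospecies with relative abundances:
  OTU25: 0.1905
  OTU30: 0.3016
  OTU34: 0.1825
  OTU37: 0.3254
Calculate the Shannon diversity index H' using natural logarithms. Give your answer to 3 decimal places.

1.353

Each pᵢ ln pᵢ term (working shown to 5 dp, full precision carried): 0.1905×(-1.65810)=-0.31587, 0.3016×(-1.19865)=-0.36151, 0.1825×(-1.70101)=-0.31043, 0.3254×(-1.12270)=-0.36533.
Sum = -1.35314, so H' = 1.353.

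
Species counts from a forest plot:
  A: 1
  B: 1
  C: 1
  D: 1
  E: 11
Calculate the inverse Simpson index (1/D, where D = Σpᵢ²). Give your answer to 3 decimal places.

Total N = 1+1+1+1+11 = 15, so the proportions are 0.066667, 0.066667, 0.066667, 0.066667, 0.733333 (working shown to 6 dp, full precision carried).
D = 0.066667² + 0.066667² + 0.066667² + 0.066667² + 0.733333² = 0.004444 + 0.004444 + 0.004444 + 0.004444 + 0.537778 = 0.555556.
So 1/D = 1.80000, i.e. 1.800 to 3 decimal places.

1.800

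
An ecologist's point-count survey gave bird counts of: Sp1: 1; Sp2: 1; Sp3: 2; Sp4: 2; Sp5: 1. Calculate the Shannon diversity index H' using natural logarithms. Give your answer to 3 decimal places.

Total N = 1+1+2+2+1 = 7, so the proportions are 0.14286, 0.14286, 0.28571, 0.28571, 0.14286 (working shown to 5 dp, full precision carried).
Each pᵢ ln pᵢ term: 0.14286×(-1.94591)=-0.27799, 0.14286×(-1.94591)=-0.27799, 0.28571×(-1.25276)=-0.35793, 0.28571×(-1.25276)=-0.35793, 0.14286×(-1.94591)=-0.27799.
Sum = -1.54983, so H' = 1.550.

1.550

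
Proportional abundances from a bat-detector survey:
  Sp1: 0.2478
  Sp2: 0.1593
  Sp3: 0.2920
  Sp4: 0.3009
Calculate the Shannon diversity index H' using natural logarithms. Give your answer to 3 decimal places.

1.359

Each pᵢ ln pᵢ term (working shown to 5 dp, full precision carried): 0.2478×(-1.39513)=-0.34571, 0.1593×(-1.83697)=-0.29263, 0.292×(-1.23100)=-0.35945, 0.3009×(-1.20098)=-0.36137.
Sum = -1.35917, so H' = 1.359.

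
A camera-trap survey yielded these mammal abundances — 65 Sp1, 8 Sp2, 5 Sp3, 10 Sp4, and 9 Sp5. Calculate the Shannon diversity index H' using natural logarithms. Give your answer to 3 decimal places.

1.082

Total N = 65+8+5+10+9 = 97, so the proportions are 0.6701, 0.08247, 0.05155, 0.10309, 0.09278 (working shown to 5 dp, full precision carried).
Each pᵢ ln pᵢ term: 0.6701×(-0.40032)=-0.26826, 0.08247×(-2.49527)=-0.20580, 0.05155×(-2.96527)=-0.15285, 0.10309×(-2.27213)=-0.23424, 0.09278×(-2.37749)=-0.22059.
Sum = -1.08173, so H' = 1.082.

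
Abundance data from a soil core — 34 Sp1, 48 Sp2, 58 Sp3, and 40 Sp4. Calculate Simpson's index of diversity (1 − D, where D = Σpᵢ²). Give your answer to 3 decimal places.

Total N = 34+48+58+40 = 180, so the proportions are 0.18889, 0.26667, 0.32222, 0.22222 (working shown to 5 dp, full precision carried).
D = 0.18889² + 0.26667² + 0.32222² + 0.22222² = 0.03568 + 0.07111 + 0.10383 + 0.04938 = 0.26000.
So 1 − D = 0.74000, i.e. 0.740 to 3 decimal places.

0.740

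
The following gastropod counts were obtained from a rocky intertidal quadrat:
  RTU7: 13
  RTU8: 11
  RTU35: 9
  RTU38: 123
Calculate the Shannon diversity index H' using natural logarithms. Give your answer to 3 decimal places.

0.746

Total N = 13+11+9+123 = 156, so the proportions are 0.08333, 0.07051, 0.05769, 0.78846 (working shown to 5 dp, full precision carried).
Each pᵢ ln pᵢ term: 0.08333×(-2.48491)=-0.20708, 0.07051×(-2.65196)=-0.18700, 0.05769×(-2.85263)=-0.16457, 0.78846×(-0.23767)=-0.18739.
Sum = -0.74604, so H' = 0.746.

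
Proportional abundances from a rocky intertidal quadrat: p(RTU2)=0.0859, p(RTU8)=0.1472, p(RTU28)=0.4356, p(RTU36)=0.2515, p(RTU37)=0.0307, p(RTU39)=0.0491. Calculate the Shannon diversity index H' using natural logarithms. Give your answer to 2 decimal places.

1.46

Each pᵢ ln pᵢ term (working shown to 4 dp, full precision carried): 0.0859×(-2.4546)=-0.2108, 0.1472×(-1.9160)=-0.2820, 0.4356×(-0.8310)=-0.3620, 0.2515×(-1.3803)=-0.3471, 0.0307×(-3.4835)=-0.1069, 0.0491×(-3.0139)=-0.1480.
Sum = -1.4569, so H' = 1.46.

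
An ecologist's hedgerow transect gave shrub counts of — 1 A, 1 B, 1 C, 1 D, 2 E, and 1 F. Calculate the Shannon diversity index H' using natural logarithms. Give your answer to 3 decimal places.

1.748

Total N = 1+1+1+1+2+1 = 7, so the proportions are 0.14286, 0.14286, 0.14286, 0.14286, 0.28571, 0.14286 (working shown to 5 dp, full precision carried).
Each pᵢ ln pᵢ term: 0.14286×(-1.94591)=-0.27799, 0.14286×(-1.94591)=-0.27799, 0.14286×(-1.94591)=-0.27799, 0.14286×(-1.94591)=-0.27799, 0.28571×(-1.25276)=-0.35793, 0.14286×(-1.94591)=-0.27799.
Sum = -1.74787, so H' = 1.748.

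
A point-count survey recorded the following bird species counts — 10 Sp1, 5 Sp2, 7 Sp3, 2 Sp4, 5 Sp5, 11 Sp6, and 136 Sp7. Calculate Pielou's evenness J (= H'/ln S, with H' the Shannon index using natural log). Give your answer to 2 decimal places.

Total N = 10+5+7+2+5+11+136 = 176, so the proportions are 0.0568, 0.0284, 0.0398, 0.0114, 0.0284, 0.0625, 0.7727 (working shown to 4 dp, full precision carried).
H' = −Σ pᵢ ln pᵢ = −((-0.1629) + (-0.1012) + (-0.1283) + (-0.0509) + (-0.1012) + (-0.1733) + (-0.1992)) = 0.9169.
With S = 7 species, ln S = 1.9459, so J = 0.9169/1.9459 = 0.4712, i.e. 0.47 to 2 decimal places.

0.47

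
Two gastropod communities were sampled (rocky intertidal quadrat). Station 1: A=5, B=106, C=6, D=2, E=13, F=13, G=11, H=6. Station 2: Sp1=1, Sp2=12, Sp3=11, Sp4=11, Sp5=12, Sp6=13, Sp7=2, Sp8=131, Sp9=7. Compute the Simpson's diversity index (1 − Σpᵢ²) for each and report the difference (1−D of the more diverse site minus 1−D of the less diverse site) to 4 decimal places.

0.0016

Station 1: N=162, proportions 0.030864, 0.654321, 0.037037, 0.012346, 0.080247, 0.080247, 0.067901, 0.037037, giving 1−D = 0.550526 (working shown to 6 dp, full precision carried).
Station 2: N=200, proportions 0.005, 0.06, 0.055, 0.055, 0.06, 0.065, 0.01, 0.655, 0.035, giving 1−D = 0.552150.
Difference = |0.550526 − 0.552150| = 0.001624, i.e. 0.0016 to 4 decimal places.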